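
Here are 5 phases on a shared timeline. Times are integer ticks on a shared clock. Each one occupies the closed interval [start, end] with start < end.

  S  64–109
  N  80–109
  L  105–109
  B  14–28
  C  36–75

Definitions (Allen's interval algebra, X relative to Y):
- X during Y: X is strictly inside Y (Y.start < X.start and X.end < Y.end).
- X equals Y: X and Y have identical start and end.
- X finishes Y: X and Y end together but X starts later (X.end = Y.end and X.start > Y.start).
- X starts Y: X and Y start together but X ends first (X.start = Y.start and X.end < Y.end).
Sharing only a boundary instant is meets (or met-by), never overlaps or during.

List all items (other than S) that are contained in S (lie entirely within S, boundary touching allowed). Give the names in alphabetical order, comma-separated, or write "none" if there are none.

Target S = [64, 109].
B [14, 28] → before → no.
C [36, 75] → overlaps → no.
L [105, 109] → finishes → yes.
N [80, 109] → finishes → yes.
Result: L, N.

L, N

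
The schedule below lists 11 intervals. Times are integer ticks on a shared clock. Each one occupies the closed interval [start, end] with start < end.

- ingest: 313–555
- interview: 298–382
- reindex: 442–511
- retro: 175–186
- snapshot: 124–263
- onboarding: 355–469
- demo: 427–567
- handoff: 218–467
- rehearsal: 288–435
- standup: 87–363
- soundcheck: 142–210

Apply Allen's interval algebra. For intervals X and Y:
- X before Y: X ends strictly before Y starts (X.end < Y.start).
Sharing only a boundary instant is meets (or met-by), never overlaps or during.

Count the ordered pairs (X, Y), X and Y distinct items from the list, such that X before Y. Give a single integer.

25

Checking all 110 ordered pairs for relation 'before'; matching pairs in alphabetical order:
(interview, demo): interview before demo ✓
(interview, reindex): interview before reindex ✓
(rehearsal, reindex): rehearsal before reindex ✓
(retro, demo): retro before demo ✓
(retro, handoff): retro before handoff ✓
(retro, ingest): retro before ingest ✓
(retro, interview): retro before interview ✓
(retro, onboarding): retro before onboarding ✓
(retro, rehearsal): retro before rehearsal ✓
(retro, reindex): retro before reindex ✓
(snapshot, demo): snapshot before demo ✓
(snapshot, ingest): snapshot before ingest ✓
(snapshot, interview): snapshot before interview ✓
(snapshot, onboarding): snapshot before onboarding ✓
(snapshot, rehearsal): snapshot before rehearsal ✓
(snapshot, reindex): snapshot before reindex ✓
(soundcheck, demo): soundcheck before demo ✓
(soundcheck, handoff): soundcheck before handoff ✓
(soundcheck, ingest): soundcheck before ingest ✓
(soundcheck, interview): soundcheck before interview ✓
(soundcheck, onboarding): soundcheck before onboarding ✓
(soundcheck, rehearsal): soundcheck before rehearsal ✓
(soundcheck, reindex): soundcheck before reindex ✓
(standup, demo): standup before demo ✓
... plus 1 further pairs not listed.
Count: 25.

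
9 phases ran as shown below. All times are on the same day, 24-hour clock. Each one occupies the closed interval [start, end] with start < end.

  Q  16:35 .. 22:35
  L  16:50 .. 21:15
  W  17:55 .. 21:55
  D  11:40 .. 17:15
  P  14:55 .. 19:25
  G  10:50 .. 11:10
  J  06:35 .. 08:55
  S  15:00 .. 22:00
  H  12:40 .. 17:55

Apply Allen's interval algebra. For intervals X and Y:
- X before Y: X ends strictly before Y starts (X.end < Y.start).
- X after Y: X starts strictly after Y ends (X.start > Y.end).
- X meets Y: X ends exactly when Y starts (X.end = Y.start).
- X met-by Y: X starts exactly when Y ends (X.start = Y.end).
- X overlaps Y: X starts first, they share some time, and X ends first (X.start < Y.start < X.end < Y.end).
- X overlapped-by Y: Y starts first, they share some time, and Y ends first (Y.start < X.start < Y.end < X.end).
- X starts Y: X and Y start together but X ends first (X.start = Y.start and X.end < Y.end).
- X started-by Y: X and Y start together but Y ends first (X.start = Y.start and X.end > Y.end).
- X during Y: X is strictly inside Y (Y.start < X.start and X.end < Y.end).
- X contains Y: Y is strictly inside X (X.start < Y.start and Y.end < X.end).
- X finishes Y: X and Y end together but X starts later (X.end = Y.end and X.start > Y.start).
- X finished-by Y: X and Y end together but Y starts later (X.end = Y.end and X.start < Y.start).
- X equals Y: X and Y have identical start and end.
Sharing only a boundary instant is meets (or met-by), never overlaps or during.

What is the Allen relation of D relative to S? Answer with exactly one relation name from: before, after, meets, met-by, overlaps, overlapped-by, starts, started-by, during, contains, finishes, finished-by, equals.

D = [11:40, 17:15]; S = [15:00, 22:00].
Compare endpoints: D.start < S.start, D.start < S.end, D.end > S.start, D.end < S.end.
That pattern is 'overlaps'.

overlaps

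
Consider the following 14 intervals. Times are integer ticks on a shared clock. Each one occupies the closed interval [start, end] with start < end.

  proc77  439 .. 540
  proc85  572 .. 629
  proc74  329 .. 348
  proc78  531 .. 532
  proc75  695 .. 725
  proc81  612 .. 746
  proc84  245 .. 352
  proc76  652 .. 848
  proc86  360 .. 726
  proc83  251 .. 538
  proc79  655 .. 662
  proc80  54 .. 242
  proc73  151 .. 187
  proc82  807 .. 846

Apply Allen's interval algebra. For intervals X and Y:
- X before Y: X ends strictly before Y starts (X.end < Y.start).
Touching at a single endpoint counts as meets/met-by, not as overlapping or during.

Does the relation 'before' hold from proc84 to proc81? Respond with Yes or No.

proc84 = [245, 352], proc81 = [612, 746].
Actual relation of proc84 to proc81: before.
Asked whether 'before' holds → Yes.

Yes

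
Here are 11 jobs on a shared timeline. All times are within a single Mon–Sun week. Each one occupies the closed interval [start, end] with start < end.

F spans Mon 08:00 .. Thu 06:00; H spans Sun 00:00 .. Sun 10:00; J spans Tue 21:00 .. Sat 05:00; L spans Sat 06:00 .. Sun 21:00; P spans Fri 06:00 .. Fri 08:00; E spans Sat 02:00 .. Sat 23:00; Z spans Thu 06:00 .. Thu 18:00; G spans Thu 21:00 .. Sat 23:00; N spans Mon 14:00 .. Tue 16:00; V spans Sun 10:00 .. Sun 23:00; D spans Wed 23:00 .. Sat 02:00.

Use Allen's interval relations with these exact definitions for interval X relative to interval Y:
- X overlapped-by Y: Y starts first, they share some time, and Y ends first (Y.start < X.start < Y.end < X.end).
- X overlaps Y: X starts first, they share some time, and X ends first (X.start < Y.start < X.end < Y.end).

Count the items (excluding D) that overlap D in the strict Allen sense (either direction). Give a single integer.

Target D = [Wed 23:00, Sat 02:00].
E [Sat 02:00, Sat 23:00] → met-by → no.
F [Mon 08:00, Thu 06:00] → overlaps → counts.
G [Thu 21:00, Sat 23:00] → overlapped-by → counts.
H [Sun 00:00, Sun 10:00] → after → no.
J [Tue 21:00, Sat 05:00] → contains → no.
L [Sat 06:00, Sun 21:00] → after → no.
N [Mon 14:00, Tue 16:00] → before → no.
P [Fri 06:00, Fri 08:00] → during → no.
V [Sun 10:00, Sun 23:00] → after → no.
Z [Thu 06:00, Thu 18:00] → during → no.
Total: 2.

2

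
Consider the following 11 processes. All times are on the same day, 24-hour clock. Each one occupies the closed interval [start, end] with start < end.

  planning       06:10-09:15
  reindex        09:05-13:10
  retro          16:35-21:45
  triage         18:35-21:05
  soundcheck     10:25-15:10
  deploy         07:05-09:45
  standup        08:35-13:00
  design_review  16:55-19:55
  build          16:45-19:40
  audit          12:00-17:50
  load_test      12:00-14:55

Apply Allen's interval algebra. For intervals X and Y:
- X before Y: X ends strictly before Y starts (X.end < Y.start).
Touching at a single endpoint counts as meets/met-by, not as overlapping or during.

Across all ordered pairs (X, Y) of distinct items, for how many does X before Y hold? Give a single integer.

31

Checking all 110 ordered pairs for relation 'before'; matching pairs in alphabetical order:
(audit, triage): audit before triage ✓
(deploy, audit): deploy before audit ✓
(deploy, build): deploy before build ✓
(deploy, design_review): deploy before design_review ✓
(deploy, load_test): deploy before load_test ✓
(deploy, retro): deploy before retro ✓
(deploy, soundcheck): deploy before soundcheck ✓
(deploy, triage): deploy before triage ✓
(load_test, build): load_test before build ✓
(load_test, design_review): load_test before design_review ✓
(load_test, retro): load_test before retro ✓
(load_test, triage): load_test before triage ✓
(planning, audit): planning before audit ✓
(planning, build): planning before build ✓
(planning, design_review): planning before design_review ✓
(planning, load_test): planning before load_test ✓
(planning, retro): planning before retro ✓
(planning, soundcheck): planning before soundcheck ✓
(planning, triage): planning before triage ✓
(reindex, build): reindex before build ✓
(reindex, design_review): reindex before design_review ✓
(reindex, retro): reindex before retro ✓
(reindex, triage): reindex before triage ✓
(soundcheck, build): soundcheck before build ✓
... plus 7 further pairs not listed.
Count: 31.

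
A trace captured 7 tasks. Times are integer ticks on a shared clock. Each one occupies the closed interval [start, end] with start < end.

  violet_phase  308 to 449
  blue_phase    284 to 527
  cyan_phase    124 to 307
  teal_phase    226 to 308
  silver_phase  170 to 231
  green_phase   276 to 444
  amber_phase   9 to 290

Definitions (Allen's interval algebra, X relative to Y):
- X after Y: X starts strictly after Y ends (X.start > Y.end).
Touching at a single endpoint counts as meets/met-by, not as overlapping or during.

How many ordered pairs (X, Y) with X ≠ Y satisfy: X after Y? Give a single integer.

Checking all 42 ordered pairs for relation 'after'; matching pairs in alphabetical order:
(blue_phase, silver_phase): blue_phase after silver_phase ✓
(green_phase, silver_phase): green_phase after silver_phase ✓
(violet_phase, amber_phase): violet_phase after amber_phase ✓
(violet_phase, cyan_phase): violet_phase after cyan_phase ✓
(violet_phase, silver_phase): violet_phase after silver_phase ✓
Count: 5.

5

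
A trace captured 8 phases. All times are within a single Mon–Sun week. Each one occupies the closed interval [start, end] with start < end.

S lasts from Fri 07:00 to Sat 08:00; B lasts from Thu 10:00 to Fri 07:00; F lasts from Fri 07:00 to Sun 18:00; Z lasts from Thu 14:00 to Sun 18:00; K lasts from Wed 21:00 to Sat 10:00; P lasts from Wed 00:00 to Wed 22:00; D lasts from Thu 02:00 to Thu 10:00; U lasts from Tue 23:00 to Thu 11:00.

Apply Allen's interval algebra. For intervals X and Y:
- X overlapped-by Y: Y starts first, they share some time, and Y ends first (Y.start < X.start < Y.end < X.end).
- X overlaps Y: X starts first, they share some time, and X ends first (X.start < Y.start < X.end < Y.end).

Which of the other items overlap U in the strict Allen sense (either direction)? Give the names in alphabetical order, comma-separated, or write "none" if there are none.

B, K

Target U = [Tue 23:00, Thu 11:00].
B [Thu 10:00, Fri 07:00] → overlapped-by → yes.
D [Thu 02:00, Thu 10:00] → during → no.
F [Fri 07:00, Sun 18:00] → after → no.
K [Wed 21:00, Sat 10:00] → overlapped-by → yes.
P [Wed 00:00, Wed 22:00] → during → no.
S [Fri 07:00, Sat 08:00] → after → no.
Z [Thu 14:00, Sun 18:00] → after → no.
Result: B, K.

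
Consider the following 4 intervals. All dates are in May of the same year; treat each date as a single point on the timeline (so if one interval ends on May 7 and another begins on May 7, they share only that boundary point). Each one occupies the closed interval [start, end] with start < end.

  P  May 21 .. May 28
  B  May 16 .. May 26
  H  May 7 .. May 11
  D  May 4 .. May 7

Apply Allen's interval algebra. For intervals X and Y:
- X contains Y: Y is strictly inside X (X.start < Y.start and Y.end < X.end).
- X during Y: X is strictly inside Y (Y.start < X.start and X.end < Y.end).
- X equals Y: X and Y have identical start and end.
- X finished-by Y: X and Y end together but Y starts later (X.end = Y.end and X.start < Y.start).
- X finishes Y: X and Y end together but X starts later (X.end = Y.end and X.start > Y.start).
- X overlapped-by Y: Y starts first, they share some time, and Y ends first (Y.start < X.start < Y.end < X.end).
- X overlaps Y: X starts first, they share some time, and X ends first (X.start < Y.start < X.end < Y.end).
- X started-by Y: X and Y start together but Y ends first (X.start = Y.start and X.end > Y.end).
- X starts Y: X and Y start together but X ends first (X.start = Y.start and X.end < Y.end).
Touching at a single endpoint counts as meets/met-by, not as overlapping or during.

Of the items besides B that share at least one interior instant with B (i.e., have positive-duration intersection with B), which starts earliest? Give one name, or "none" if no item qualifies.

Target B = [May 16, May 26].
D [May 4, May 7] → before → excluded.
H [May 7, May 11] → before → excluded.
P [May 21, May 28] → overlapped-by → candidate.
Among candidates, earliest start is May 21 → P.

P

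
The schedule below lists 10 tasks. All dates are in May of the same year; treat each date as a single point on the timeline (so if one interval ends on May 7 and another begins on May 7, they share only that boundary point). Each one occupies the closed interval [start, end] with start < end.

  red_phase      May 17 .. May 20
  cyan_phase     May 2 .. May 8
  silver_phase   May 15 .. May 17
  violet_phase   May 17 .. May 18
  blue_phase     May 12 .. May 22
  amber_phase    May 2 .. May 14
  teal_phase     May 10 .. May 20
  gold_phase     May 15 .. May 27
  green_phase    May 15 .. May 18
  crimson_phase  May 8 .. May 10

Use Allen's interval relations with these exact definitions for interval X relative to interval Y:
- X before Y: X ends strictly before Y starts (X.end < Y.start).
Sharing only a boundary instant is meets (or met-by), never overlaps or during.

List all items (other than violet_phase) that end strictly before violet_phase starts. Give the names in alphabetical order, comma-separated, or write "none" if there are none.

Target violet_phase = [May 17, May 18].
amber_phase [May 2, May 14] → before → yes.
blue_phase [May 12, May 22] → contains → no.
crimson_phase [May 8, May 10] → before → yes.
cyan_phase [May 2, May 8] → before → yes.
gold_phase [May 15, May 27] → contains → no.
green_phase [May 15, May 18] → finished-by → no.
red_phase [May 17, May 20] → started-by → no.
silver_phase [May 15, May 17] → meets → no.
teal_phase [May 10, May 20] → contains → no.
Result: amber_phase, crimson_phase, cyan_phase.

amber_phase, crimson_phase, cyan_phase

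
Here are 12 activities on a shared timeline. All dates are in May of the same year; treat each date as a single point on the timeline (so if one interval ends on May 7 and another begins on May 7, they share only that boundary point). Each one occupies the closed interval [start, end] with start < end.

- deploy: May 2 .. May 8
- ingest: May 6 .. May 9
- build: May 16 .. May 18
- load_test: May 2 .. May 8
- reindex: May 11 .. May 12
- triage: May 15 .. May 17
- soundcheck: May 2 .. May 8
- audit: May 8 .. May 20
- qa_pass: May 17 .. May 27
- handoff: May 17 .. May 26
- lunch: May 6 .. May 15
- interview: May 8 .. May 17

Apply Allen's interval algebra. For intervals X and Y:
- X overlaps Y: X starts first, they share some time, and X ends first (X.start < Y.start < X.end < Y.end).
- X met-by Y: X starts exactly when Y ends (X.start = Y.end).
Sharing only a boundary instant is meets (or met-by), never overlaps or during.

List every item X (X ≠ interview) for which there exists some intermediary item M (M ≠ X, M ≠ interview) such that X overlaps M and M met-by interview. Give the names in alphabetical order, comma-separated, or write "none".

Target interview = [May 8, May 17].
Intermediaries M with M met-by interview: handoff, qa_pass.
Via handoff — items with X overlaps handoff: audit, build.
Via qa_pass — items with X overlaps qa_pass: audit, build.
Union: audit, build.

audit, build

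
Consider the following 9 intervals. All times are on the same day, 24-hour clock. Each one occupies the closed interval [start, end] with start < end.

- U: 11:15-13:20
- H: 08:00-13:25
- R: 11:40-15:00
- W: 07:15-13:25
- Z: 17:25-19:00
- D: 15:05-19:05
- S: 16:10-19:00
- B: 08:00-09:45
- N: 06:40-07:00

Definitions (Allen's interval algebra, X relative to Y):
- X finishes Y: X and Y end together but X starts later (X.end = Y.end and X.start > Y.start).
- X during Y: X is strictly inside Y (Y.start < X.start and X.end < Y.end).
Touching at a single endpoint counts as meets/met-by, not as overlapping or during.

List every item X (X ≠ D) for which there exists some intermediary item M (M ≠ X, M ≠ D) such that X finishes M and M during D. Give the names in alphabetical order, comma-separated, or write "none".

Target D = [15:05, 19:05].
Intermediaries M with M during D: S, Z.
Via S — items with X finishes S: Z.
Via Z — items with X finishes Z: none.
Union: Z.

Z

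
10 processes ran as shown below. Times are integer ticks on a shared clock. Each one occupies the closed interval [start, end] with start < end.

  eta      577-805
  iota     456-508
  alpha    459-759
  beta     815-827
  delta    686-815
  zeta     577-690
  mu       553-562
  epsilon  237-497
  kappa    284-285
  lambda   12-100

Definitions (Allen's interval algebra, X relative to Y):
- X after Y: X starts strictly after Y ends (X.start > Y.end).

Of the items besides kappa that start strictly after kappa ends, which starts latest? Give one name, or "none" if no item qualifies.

beta

Target kappa = [284, 285].
alpha [459, 759] → after → candidate.
beta [815, 827] → after → candidate.
delta [686, 815] → after → candidate.
epsilon [237, 497] → contains → excluded.
eta [577, 805] → after → candidate.
iota [456, 508] → after → candidate.
lambda [12, 100] → before → excluded.
mu [553, 562] → after → candidate.
zeta [577, 690] → after → candidate.
Among candidates, latest start is 815 → beta.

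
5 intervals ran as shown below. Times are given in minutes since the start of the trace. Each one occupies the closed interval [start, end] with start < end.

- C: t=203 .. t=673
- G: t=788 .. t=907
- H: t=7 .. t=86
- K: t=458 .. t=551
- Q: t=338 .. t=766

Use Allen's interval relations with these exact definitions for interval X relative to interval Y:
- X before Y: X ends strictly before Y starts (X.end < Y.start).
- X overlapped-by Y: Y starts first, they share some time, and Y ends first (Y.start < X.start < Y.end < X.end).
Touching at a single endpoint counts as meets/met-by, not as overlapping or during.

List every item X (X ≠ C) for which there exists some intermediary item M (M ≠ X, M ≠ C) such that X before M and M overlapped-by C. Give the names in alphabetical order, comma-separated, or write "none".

H

Target C = [t=203, t=673].
Intermediaries M with M overlapped-by C: Q.
Via Q — items with X before Q: H.
Union: H.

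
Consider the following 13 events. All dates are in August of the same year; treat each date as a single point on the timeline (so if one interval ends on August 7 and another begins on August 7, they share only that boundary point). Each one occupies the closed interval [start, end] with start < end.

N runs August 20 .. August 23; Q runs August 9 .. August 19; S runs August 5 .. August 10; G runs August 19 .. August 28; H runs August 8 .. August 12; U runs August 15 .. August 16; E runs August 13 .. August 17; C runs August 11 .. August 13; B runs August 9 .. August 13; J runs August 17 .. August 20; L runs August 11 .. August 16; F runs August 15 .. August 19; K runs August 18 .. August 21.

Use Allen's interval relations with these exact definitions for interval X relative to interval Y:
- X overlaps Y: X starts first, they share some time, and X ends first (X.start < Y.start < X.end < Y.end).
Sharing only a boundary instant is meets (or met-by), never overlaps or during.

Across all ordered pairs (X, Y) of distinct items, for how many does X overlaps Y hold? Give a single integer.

Checking all 156 ordered pairs for relation 'overlaps'; matching pairs in alphabetical order:
(B, L): B overlaps L ✓
(E, F): E overlaps F ✓
(F, J): F overlaps J ✓
(F, K): F overlaps K ✓
(H, B): H overlaps B ✓
(H, C): H overlaps C ✓
(H, L): H overlaps L ✓
(H, Q): H overlaps Q ✓
(J, G): J overlaps G ✓
(J, K): J overlaps K ✓
(K, G): K overlaps G ✓
(K, N): K overlaps N ✓
(L, E): L overlaps E ✓
(L, F): L overlaps F ✓
(Q, J): Q overlaps J ✓
(Q, K): Q overlaps K ✓
(S, B): S overlaps B ✓
(S, H): S overlaps H ✓
(S, Q): S overlaps Q ✓
Count: 19.

19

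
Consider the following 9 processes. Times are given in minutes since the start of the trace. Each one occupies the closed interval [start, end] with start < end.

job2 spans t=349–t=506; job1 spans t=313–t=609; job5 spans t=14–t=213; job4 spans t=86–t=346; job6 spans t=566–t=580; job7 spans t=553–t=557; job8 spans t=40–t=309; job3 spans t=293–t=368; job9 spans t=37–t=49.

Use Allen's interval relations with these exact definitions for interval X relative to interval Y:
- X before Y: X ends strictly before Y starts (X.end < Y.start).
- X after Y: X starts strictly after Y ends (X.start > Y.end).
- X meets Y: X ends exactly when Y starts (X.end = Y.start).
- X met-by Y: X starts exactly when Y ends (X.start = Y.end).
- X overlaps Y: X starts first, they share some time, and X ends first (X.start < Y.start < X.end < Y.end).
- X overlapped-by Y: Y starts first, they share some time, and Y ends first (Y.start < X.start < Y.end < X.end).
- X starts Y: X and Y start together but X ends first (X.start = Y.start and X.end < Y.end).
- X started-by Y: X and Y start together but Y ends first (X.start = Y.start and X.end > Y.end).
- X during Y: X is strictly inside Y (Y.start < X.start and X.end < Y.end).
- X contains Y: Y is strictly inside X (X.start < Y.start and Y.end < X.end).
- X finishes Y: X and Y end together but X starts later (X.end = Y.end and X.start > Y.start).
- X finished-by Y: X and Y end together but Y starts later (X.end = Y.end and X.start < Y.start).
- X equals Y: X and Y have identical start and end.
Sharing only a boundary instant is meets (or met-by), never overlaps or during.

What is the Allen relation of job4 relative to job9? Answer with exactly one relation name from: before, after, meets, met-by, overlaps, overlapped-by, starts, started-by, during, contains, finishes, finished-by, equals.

job4 = [t=86, t=346]; job9 = [t=37, t=49].
Compare endpoints: job4.start > job9.start, job4.start > job9.end, job4.end > job9.start, job4.end > job9.end.
That pattern is 'after'.

after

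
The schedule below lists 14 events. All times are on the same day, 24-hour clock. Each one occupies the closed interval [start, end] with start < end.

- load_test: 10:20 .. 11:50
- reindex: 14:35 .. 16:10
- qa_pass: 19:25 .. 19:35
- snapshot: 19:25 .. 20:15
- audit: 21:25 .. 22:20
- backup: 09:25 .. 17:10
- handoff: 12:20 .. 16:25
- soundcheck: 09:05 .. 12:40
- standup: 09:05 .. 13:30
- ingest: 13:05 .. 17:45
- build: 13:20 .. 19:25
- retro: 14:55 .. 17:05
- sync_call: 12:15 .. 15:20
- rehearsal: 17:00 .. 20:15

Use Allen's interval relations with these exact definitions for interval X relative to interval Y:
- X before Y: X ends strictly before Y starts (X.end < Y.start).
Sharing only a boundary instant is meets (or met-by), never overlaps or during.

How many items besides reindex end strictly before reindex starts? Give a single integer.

Target reindex = [14:35, 16:10].
audit [21:25, 22:20] → after → no.
backup [09:25, 17:10] → contains → no.
build [13:20, 19:25] → contains → no.
handoff [12:20, 16:25] → contains → no.
ingest [13:05, 17:45] → contains → no.
load_test [10:20, 11:50] → before → counts.
qa_pass [19:25, 19:35] → after → no.
rehearsal [17:00, 20:15] → after → no.
retro [14:55, 17:05] → overlapped-by → no.
snapshot [19:25, 20:15] → after → no.
soundcheck [09:05, 12:40] → before → counts.
standup [09:05, 13:30] → before → counts.
sync_call [12:15, 15:20] → overlaps → no.
Total: 3.

3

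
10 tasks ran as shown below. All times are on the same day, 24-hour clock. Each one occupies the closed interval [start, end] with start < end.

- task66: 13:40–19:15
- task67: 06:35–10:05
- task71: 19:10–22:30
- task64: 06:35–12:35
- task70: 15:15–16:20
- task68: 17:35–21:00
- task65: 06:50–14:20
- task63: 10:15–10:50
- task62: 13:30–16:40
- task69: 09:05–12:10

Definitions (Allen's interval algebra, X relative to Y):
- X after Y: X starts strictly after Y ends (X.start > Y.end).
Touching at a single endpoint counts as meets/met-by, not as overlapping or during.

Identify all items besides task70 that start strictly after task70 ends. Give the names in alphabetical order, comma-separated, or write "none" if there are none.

task68, task71

Target task70 = [15:15, 16:20].
task62 [13:30, 16:40] → contains → no.
task63 [10:15, 10:50] → before → no.
task64 [06:35, 12:35] → before → no.
task65 [06:50, 14:20] → before → no.
task66 [13:40, 19:15] → contains → no.
task67 [06:35, 10:05] → before → no.
task68 [17:35, 21:00] → after → yes.
task69 [09:05, 12:10] → before → no.
task71 [19:10, 22:30] → after → yes.
Result: task68, task71.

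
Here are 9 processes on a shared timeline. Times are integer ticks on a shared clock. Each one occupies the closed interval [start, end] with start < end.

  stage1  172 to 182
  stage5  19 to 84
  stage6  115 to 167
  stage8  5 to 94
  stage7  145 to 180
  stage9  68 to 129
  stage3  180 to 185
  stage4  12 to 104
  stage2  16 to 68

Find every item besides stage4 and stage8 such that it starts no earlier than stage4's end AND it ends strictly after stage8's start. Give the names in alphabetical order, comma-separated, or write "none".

Conditions: its start is no earlier than stage4's end (X.start >= 104) AND its end is strictly after stage8's start (X.end > 5).
stage1: start 172 >= 104? ✓; end 182 > 5? ✓ → yes.
stage2: start 16 >= 104? ✗; end 68 > 5? ✓ → no.
stage3: start 180 >= 104? ✓; end 185 > 5? ✓ → yes.
stage5: start 19 >= 104? ✗; end 84 > 5? ✓ → no.
stage6: start 115 >= 104? ✓; end 167 > 5? ✓ → yes.
stage7: start 145 >= 104? ✓; end 180 > 5? ✓ → yes.
stage9: start 68 >= 104? ✗; end 129 > 5? ✓ → no.
Result: stage1, stage3, stage6, stage7.

stage1, stage3, stage6, stage7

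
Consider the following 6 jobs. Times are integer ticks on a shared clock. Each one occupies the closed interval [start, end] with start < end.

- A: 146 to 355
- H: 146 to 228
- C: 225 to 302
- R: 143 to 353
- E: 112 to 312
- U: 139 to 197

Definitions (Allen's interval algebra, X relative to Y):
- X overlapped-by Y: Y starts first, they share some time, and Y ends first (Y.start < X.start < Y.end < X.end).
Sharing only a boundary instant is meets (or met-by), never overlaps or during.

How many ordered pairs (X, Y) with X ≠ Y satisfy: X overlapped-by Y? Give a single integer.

Checking all 30 ordered pairs for relation 'overlapped-by'; matching pairs in alphabetical order:
(A, E): A overlapped-by E ✓
(A, R): A overlapped-by R ✓
(A, U): A overlapped-by U ✓
(C, H): C overlapped-by H ✓
(H, U): H overlapped-by U ✓
(R, E): R overlapped-by E ✓
(R, U): R overlapped-by U ✓
Count: 7.

7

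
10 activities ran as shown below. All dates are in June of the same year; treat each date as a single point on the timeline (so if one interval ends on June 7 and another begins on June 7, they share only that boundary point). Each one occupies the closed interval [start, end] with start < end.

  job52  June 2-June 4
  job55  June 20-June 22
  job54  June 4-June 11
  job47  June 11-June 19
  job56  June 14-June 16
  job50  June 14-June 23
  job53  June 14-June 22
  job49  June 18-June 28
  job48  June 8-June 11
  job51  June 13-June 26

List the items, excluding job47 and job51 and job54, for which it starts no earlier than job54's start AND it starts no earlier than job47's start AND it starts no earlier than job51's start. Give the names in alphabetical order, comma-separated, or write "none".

job49, job50, job53, job55, job56

Conditions: its start is no earlier than job54's start (X.start >= June 4) AND its start is no earlier than job47's start (X.start >= June 11) AND its start is no earlier than job51's start (X.start >= June 13).
job48: start June 8 >= June 4? ✓; start June 8 >= June 11? ✗; start June 8 >= June 13? ✗ → no.
job49: start June 18 >= June 4? ✓; start June 18 >= June 11? ✓; start June 18 >= June 13? ✓ → yes.
job50: start June 14 >= June 4? ✓; start June 14 >= June 11? ✓; start June 14 >= June 13? ✓ → yes.
job52: start June 2 >= June 4? ✗; start June 2 >= June 11? ✗; start June 2 >= June 13? ✗ → no.
job53: start June 14 >= June 4? ✓; start June 14 >= June 11? ✓; start June 14 >= June 13? ✓ → yes.
job55: start June 20 >= June 4? ✓; start June 20 >= June 11? ✓; start June 20 >= June 13? ✓ → yes.
job56: start June 14 >= June 4? ✓; start June 14 >= June 11? ✓; start June 14 >= June 13? ✓ → yes.
Result: job49, job50, job53, job55, job56.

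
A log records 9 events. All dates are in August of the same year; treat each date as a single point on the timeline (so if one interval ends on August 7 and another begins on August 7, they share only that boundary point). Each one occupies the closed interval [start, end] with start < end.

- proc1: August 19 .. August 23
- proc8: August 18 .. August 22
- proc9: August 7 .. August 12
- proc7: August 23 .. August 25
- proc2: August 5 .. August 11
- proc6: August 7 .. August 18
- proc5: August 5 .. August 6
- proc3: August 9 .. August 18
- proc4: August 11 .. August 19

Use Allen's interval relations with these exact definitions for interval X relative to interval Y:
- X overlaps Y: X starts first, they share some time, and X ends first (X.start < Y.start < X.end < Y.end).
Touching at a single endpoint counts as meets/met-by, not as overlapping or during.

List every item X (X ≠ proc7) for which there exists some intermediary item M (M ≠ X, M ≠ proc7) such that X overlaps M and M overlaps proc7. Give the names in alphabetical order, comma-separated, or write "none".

Target proc7 = [August 23, August 25].
Intermediaries M with M overlaps proc7: none.
Union: none.

none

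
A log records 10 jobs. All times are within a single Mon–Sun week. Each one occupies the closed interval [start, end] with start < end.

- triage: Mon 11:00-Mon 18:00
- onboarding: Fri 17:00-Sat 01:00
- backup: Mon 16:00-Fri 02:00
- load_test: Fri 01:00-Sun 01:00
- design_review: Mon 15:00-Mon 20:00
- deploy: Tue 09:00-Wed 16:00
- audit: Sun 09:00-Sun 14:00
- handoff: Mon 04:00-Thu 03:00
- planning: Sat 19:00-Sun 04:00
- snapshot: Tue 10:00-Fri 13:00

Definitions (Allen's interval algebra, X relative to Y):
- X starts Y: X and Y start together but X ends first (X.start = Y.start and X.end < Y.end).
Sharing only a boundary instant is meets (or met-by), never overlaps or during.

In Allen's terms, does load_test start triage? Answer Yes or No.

No

load_test = [Fri 01:00, Sun 01:00], triage = [Mon 11:00, Mon 18:00].
Actual relation of load_test to triage: after.
Asked whether 'starts' holds → No.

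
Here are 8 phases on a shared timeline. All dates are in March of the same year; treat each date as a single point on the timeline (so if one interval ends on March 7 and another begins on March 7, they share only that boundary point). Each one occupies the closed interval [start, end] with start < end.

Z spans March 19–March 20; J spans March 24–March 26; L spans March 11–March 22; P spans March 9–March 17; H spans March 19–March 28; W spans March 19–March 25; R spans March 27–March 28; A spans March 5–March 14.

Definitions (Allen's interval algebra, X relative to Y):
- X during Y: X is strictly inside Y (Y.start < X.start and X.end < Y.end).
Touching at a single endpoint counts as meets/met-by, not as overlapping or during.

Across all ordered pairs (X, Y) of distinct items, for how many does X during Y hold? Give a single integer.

Checking all 56 ordered pairs for relation 'during'; matching pairs in alphabetical order:
(J, H): J during H ✓
(Z, L): Z during L ✓
Count: 2.

2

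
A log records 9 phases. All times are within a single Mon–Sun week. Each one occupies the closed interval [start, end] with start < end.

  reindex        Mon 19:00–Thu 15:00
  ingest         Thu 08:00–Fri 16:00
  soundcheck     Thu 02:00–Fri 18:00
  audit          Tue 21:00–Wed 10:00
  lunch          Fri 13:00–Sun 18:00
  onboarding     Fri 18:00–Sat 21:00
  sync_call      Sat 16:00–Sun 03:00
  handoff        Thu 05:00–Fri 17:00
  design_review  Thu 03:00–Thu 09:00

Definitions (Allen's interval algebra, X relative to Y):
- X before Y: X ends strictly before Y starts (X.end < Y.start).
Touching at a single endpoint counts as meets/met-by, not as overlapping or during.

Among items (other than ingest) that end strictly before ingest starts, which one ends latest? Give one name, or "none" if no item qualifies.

Target ingest = [Thu 08:00, Fri 16:00].
audit [Tue 21:00, Wed 10:00] → before → candidate.
design_review [Thu 03:00, Thu 09:00] → overlaps → excluded.
handoff [Thu 05:00, Fri 17:00] → contains → excluded.
lunch [Fri 13:00, Sun 18:00] → overlapped-by → excluded.
onboarding [Fri 18:00, Sat 21:00] → after → excluded.
reindex [Mon 19:00, Thu 15:00] → overlaps → excluded.
soundcheck [Thu 02:00, Fri 18:00] → contains → excluded.
sync_call [Sat 16:00, Sun 03:00] → after → excluded.
Among candidates, latest end is Wed 10:00 → audit.

audit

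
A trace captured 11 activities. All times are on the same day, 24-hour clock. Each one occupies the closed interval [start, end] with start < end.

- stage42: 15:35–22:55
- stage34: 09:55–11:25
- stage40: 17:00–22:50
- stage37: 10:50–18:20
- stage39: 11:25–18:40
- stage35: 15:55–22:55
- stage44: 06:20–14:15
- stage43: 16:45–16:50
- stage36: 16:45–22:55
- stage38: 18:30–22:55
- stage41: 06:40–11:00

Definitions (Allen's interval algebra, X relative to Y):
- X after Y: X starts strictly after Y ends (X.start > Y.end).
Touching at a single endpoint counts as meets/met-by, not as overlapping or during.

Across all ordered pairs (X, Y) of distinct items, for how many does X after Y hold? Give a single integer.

Checking all 110 ordered pairs for relation 'after'; matching pairs in alphabetical order:
(stage35, stage34): stage35 after stage34 ✓
(stage35, stage41): stage35 after stage41 ✓
(stage35, stage44): stage35 after stage44 ✓
(stage36, stage34): stage36 after stage34 ✓
(stage36, stage41): stage36 after stage41 ✓
(stage36, stage44): stage36 after stage44 ✓
(stage38, stage34): stage38 after stage34 ✓
(stage38, stage37): stage38 after stage37 ✓
(stage38, stage41): stage38 after stage41 ✓
(stage38, stage43): stage38 after stage43 ✓
(stage38, stage44): stage38 after stage44 ✓
(stage39, stage41): stage39 after stage41 ✓
(stage40, stage34): stage40 after stage34 ✓
(stage40, stage41): stage40 after stage41 ✓
(stage40, stage43): stage40 after stage43 ✓
(stage40, stage44): stage40 after stage44 ✓
(stage42, stage34): stage42 after stage34 ✓
(stage42, stage41): stage42 after stage41 ✓
(stage42, stage44): stage42 after stage44 ✓
(stage43, stage34): stage43 after stage34 ✓
(stage43, stage41): stage43 after stage41 ✓
(stage43, stage44): stage43 after stage44 ✓
Count: 22.

22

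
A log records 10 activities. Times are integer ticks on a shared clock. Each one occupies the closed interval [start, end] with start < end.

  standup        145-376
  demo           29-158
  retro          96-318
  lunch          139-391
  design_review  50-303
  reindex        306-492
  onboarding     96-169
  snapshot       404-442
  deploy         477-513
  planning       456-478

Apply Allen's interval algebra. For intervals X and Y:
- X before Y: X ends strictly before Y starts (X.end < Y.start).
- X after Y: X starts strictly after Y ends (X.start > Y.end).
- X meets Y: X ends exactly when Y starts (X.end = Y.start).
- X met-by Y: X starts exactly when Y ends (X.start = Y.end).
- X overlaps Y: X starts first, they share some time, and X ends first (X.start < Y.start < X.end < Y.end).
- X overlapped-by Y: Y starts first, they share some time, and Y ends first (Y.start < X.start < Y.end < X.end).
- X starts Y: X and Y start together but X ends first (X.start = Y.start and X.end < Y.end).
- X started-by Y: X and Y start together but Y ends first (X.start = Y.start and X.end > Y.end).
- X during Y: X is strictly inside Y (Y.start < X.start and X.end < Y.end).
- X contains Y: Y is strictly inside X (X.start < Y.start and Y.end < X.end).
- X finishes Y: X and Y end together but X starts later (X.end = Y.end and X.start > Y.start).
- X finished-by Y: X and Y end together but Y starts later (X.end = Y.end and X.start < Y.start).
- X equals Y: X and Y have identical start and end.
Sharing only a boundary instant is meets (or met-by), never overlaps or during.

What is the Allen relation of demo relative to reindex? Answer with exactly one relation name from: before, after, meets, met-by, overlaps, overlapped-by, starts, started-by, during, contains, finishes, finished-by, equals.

before

demo = [29, 158]; reindex = [306, 492].
Compare endpoints: demo.start < reindex.start, demo.start < reindex.end, demo.end < reindex.start, demo.end < reindex.end.
That pattern is 'before'.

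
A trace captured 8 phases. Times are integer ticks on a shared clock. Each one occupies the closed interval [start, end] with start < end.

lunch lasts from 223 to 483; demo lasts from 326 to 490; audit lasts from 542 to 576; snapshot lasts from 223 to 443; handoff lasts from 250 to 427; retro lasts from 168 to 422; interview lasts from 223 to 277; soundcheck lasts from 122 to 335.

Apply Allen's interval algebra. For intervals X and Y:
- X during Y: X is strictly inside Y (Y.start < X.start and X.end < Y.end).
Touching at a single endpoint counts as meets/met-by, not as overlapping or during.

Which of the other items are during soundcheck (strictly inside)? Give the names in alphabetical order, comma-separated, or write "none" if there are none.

interview

Target soundcheck = [122, 335].
audit [542, 576] → after → no.
demo [326, 490] → overlapped-by → no.
handoff [250, 427] → overlapped-by → no.
interview [223, 277] → during → yes.
lunch [223, 483] → overlapped-by → no.
retro [168, 422] → overlapped-by → no.
snapshot [223, 443] → overlapped-by → no.
Result: interview.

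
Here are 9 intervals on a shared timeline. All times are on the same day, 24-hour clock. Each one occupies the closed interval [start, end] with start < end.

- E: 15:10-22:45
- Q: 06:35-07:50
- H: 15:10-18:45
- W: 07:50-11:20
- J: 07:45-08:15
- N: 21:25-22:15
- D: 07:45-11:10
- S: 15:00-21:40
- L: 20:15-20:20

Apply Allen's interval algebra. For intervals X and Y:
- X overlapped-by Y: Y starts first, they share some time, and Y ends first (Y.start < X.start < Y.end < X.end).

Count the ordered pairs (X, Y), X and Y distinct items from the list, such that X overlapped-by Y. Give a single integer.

6

Checking all 72 ordered pairs for relation 'overlapped-by'; matching pairs in alphabetical order:
(D, Q): D overlapped-by Q ✓
(E, S): E overlapped-by S ✓
(J, Q): J overlapped-by Q ✓
(N, S): N overlapped-by S ✓
(W, D): W overlapped-by D ✓
(W, J): W overlapped-by J ✓
Count: 6.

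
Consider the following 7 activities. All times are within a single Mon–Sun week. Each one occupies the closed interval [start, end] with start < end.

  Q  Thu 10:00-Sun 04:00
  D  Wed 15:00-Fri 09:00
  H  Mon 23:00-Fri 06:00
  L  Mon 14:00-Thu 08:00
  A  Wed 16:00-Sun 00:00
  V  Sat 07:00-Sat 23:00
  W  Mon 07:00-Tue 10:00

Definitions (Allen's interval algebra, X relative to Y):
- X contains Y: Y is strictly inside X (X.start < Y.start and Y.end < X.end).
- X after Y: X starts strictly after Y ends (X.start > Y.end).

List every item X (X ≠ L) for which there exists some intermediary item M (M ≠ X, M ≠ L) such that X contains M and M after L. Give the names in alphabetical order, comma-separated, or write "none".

Target L = [Mon 14:00, Thu 08:00].
Intermediaries M with M after L: Q, V.
Via Q — items with X contains Q: none.
Via V — items with X contains V: A, Q.
Union: A, Q.

A, Q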